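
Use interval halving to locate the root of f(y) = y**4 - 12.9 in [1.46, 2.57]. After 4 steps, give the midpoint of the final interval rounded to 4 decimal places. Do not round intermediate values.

1.9109

f(1.460000) = -8.356281, f(2.570000) = 30.724704 (opposite signs)
step 1: m = 2.015000, f(m) = 3.585427 > 0 → root in [1.460000, 2.015000]
step 2: m = 1.737500, f(m) = -3.786205 < 0 → root in [1.737500, 2.015000]
step 3: m = 1.876250, f(m) = -0.507389 < 0 → root in [1.876250, 2.015000]
step 4: m = 1.945625, f(m) = 1.429682 > 0 → root in [1.876250, 1.945625]
Midpoint of [1.876250, 1.945625] = 1.910937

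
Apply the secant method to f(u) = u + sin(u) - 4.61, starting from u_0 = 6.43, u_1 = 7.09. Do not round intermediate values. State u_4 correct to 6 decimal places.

f(u_0) = 1.966288, f(u_1) = 3.202087
u_2 = 7.090000 - (3.202087)·(7.090000 - 6.430000)/(3.202087 - (1.966288)) = 5.379870; f(u_2) = -0.015513
u_3 = 5.379870 - (-0.015513)·(5.379870 - 7.090000)/(-0.015513 - (3.202087)) = 5.388115; f(u_3) = -0.002138
u_4 = 5.388115 - (-0.002138)·(5.388115 - 5.379870)/(-0.002138 - (-0.015513)) = 5.389433; f(u_4) = 0.000005

5.389433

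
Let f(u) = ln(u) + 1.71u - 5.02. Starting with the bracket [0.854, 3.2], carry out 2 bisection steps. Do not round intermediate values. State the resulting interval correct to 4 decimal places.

f(0.854000) = -3.717484, f(3.200000) = 1.615151 (opposite signs)
step 1: m = 2.027000, f(m) = -0.847273 < 0 → root in [2.027000, 3.200000]
step 2: m = 2.613500, f(m) = 0.409775 > 0 → root in [2.027000, 2.613500]

[2.0270, 2.6135]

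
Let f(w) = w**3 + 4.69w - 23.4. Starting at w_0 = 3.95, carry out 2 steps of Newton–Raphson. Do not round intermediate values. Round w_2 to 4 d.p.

Newton update: w ← w − f(w)/f'(w).
f'(w) = 3w**2 + 4.69
w_0 = 3.950000: f = 56.755375, f' = 51.497500 → w_1 = 3.950000 - (56.755375)/(51.497500) = 2.847900
w_1 = 2.847900: f = 13.054653, f' = 29.021610 → w_2 = 2.847900 - (13.054653)/(29.021610) = 2.398075

2.3981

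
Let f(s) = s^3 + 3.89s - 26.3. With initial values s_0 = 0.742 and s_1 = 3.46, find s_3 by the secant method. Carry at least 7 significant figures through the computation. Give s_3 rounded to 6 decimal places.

2.379073

f(s_0) = -23.005102, f(s_1) = 28.581136
s_2 = 3.460000 - (28.581136)·(3.460000 - 0.742000)/(28.581136 - (-23.005102)) = 1.954104; f(s_2) = -11.236751
s_3 = 1.954104 - (-11.236751)·(1.954104 - 3.460000)/(-11.236751 - (28.581136)) = 2.379073; f(s_3) = -3.579880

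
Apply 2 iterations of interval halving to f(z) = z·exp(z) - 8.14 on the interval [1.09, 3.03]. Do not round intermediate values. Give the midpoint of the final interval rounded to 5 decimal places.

f(1.090000) = -4.898041, f(3.030000) = 54.572615 (opposite signs)
step 1: m = 2.060000, f(m) = 8.022698 > 0 → root in [1.090000, 2.060000]
step 2: m = 1.575000, f(m) = -0.531582 < 0 → root in [1.575000, 2.060000]
Midpoint of [1.575000, 2.060000] = 1.817500

1.81750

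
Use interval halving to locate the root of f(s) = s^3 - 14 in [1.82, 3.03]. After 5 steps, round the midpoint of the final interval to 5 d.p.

f(1.820000) = -7.971432, f(3.030000) = 13.818127 (opposite signs)
step 1: m = 2.425000, f(m) = 0.260516 > 0 → root in [1.820000, 2.425000]
step 2: m = 2.122500, f(m) = -4.438124 < 0 → root in [2.122500, 2.425000]
step 3: m = 2.273750, f(m) = -2.244851 < 0 → root in [2.273750, 2.425000]
step 4: m = 2.349375, f(m) = -1.032477 < 0 → root in [2.349375, 2.425000]
step 5: m = 2.387187, f(m) = -0.396220 < 0 → root in [2.387187, 2.425000]
Midpoint of [2.387187, 2.425000] = 2.406094

2.40609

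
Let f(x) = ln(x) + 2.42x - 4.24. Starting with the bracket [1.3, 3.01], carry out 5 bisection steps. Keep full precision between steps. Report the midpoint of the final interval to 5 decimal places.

f(1.300000) = -0.831636, f(3.010000) = 4.146140 (opposite signs)
step 1: m = 2.155000, f(m) = 1.742891 > 0 → root in [1.300000, 2.155000]
step 2: m = 1.727500, f(m) = 0.487225 > 0 → root in [1.300000, 1.727500]
step 3: m = 1.513750, f(m) = -0.162135 < 0 → root in [1.513750, 1.727500]
step 4: m = 1.620625, f(m) = 0.164724 > 0 → root in [1.513750, 1.620625]
step 5: m = 1.567187, f(m) = 0.001876 > 0 → root in [1.513750, 1.567187]
Midpoint of [1.513750, 1.567187] = 1.540469

1.54047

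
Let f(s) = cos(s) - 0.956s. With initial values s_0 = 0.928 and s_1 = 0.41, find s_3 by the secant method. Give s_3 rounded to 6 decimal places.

0.760285

f(s_0) = -0.287732, f(s_1) = 0.525161
s_2 = 0.410000 - (0.525161)·(0.410000 - 0.928000)/(0.525161 - (-0.287732)) = 0.744648; f(s_2) = 0.023442
s_3 = 0.744648 - (0.023442)·(0.744648 - 0.410000)/(0.023442 - (0.525161)) = 0.760285; f(s_3) = -0.002192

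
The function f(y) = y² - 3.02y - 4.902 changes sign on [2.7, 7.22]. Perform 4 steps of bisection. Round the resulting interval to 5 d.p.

f(2.700000) = -5.766000, f(7.220000) = 25.422000 (opposite signs)
step 1: m = 4.960000, f(m) = 4.720400 > 0 → root in [2.700000, 4.960000]
step 2: m = 3.830000, f(m) = -1.799700 < 0 → root in [3.830000, 4.960000]
step 3: m = 4.395000, f(m) = 1.141125 > 0 → root in [3.830000, 4.395000]
step 4: m = 4.112500, f(m) = -0.409094 < 0 → root in [4.112500, 4.395000]

[4.11250, 4.39500]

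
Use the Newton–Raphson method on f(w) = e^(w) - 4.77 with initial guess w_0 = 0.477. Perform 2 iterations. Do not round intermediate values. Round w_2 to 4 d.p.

f'(w) = e^(w)
w_0 = 0.477000: f = -3.158767, f' = 1.611233 → w_1 = 0.477000 - (-3.158767)/(1.611233) = 2.437465
w_1 = 2.437465: f = 6.673992, f' = 11.443992 → w_2 = 2.437465 - (6.673992)/(11.443992) = 1.854277

1.8543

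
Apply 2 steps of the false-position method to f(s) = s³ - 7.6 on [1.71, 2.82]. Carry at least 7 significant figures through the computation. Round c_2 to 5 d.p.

f(1.710000) = -2.599789, f(2.820000) = 14.825768
step 1: c = 1.875605, f(c) = -1.001816 < 0 → new bracket [1.875605, 2.820000]
step 2: c = 1.935381, f(c) = -0.350640 < 0 → new bracket [1.935381, 2.820000]

1.93538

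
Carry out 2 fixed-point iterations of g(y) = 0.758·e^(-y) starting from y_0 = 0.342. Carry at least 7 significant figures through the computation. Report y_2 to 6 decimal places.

y_1 = g(0.342000) = 0.538444
y_2 = g(0.538444) = 0.442411

0.442411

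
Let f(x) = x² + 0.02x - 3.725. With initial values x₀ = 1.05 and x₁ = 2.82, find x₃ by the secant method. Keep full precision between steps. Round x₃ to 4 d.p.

f(x_0) = -2.601500, f(x_1) = 4.283800
x_2 = 2.820000 - (4.283800)·(2.820000 - 1.050000)/(4.283800 - (-2.601500)) = 1.718766; f(x_2) = -0.736468
x_3 = 1.718766 - (-0.736468)·(1.718766 - 2.820000)/(-0.736468 - (4.283800)) = 1.880316; f(x_3) = -0.151806

1.8803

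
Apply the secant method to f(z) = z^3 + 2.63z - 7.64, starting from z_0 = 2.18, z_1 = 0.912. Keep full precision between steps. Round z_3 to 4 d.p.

1.5995

f(z_0) = 8.453632, f(z_1) = -4.482889
z_2 = 0.912000 - (-4.482889)·(0.912000 - 2.180000)/(-4.482889 - (8.453632)) = 1.351400; f(z_2) = -1.617783
z_3 = 1.351400 - (-1.617783)·(1.351400 - 0.912000)/(-1.617783 - (-4.482889)) = 1.599507; f(z_3) = 0.658917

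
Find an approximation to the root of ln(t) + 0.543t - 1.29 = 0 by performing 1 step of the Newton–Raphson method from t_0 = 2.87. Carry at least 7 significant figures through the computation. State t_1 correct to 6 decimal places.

f'(t) = 1/t + 0.543
t_0 = 2.870000: f = 1.322722, f' = 0.891432 → t_1 = 2.870000 - (1.322722)/(0.891432) = 1.386183

1.386183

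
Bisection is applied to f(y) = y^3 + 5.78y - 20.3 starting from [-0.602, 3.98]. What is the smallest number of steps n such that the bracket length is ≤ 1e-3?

Initial width b − a = 3.98 − -0.602 = 4.582000.
After n steps the width is (b−a)/2^n; need (b−a)/2^n ≤ 1e-3.
So n ≥ log₂(4.582000/1e-3) = log₂(4582.0000) ≈ 12.1618.
Hence n = 13.

13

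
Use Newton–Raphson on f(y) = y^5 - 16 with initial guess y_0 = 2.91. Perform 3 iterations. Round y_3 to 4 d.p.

1.7996

f'(y) = 5y^4
y_0 = 2.910000: f = 192.672368, f' = 358.543588 → y_1 = 2.910000 - (192.672368)/(358.543588) = 2.372625
y_1 = 2.372625: f = 59.187473, f' = 158.447867 → y_2 = 2.372625 - (59.187473)/(158.447867) = 1.999080
y_2 = 1.999080: f = 15.926433, f' = 79.852833 → y_3 = 1.999080 - (15.926433)/(79.852833) = 1.799632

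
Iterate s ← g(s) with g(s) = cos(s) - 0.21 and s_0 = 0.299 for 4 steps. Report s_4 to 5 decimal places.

s_1 = g(0.299000) = 0.745632
s_2 = g(0.745632) = 0.524660
s_3 = g(0.524660) = 0.655495
s_4 = g(0.655495) = 0.582747

0.58275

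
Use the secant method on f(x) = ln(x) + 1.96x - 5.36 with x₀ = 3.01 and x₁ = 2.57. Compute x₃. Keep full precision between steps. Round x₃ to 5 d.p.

f(x_0) = 1.641540, f(x_1) = 0.621106
x_2 = 2.570000 - (0.621106)·(2.570000 - 3.010000)/(0.621106 - (1.641540)) = 2.302186; f(x_2) = -0.013856
x_3 = 2.302186 - (-0.013856)·(2.302186 - 2.570000)/(-0.013856 - (0.621106)) = 2.308030; f(x_3) = 0.000134

2.30803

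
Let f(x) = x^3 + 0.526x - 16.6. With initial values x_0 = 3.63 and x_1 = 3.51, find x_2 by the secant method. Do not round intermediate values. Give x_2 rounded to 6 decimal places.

f(x_0) = 33.141527, f(x_1) = 28.489811
x_2 = 3.510000 - (28.489811)·(3.510000 - 3.630000)/(28.489811 - (33.141527)) = 2.775050; f(x_2) = 6.230073

2.775050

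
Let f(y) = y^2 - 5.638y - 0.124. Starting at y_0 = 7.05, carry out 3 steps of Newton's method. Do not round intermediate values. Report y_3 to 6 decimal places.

f'(y) = 2y - 5.638
y_0 = 7.050000: f = 9.830600, f' = 8.462000 → y_1 = 7.050000 - (9.830600)/(8.462000) = 5.888265
y_1 = 5.888265: f = 1.349628, f' = 6.138530 → y_2 = 5.888265 - (1.349628)/(6.138530) = 5.668403
y_2 = 5.668403: f = 0.048339, f' = 5.698807 → y_3 = 5.668403 - (0.048339)/(5.698807) = 5.659921

5.659921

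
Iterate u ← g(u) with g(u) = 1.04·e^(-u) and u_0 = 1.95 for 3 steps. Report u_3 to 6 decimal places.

0.424120

u_1 = g(1.950000) = 0.147965
u_2 = g(0.147965) = 0.896960
u_3 = g(0.896960) = 0.424120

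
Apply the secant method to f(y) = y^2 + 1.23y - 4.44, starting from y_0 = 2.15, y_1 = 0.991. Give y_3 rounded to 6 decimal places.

1.592194

f(y_0) = 2.827000, f(y_1) = -2.238989
y_2 = 0.991000 - (-2.238989)·(0.991000 - 2.150000)/(-2.238989 - (2.827000)) = 1.503237; f(y_2) = -0.331296
y_3 = 1.503237 - (-0.331296)·(1.503237 - 0.991000)/(-0.331296 - (-2.238989)) = 1.592194; f(y_3) = 0.053480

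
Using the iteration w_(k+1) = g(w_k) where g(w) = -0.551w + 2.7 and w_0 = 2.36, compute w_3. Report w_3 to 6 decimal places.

1.637232

w_1 = g(2.360000) = 1.399640
w_2 = g(1.399640) = 1.928798
w_3 = g(1.928798) = 1.637232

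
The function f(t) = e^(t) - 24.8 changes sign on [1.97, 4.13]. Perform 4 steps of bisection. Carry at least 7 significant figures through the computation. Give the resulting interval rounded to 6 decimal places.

f(1.970000) = -17.629324, f(4.130000) = 37.377923 (opposite signs)
step 1: m = 3.050000, f(m) = -3.684656 < 0 → root in [3.050000, 4.130000]
step 2: m = 3.590000, f(m) = 11.434076 > 0 → root in [3.050000, 3.590000]
step 3: m = 3.320000, f(m) = 2.860351 > 0 → root in [3.050000, 3.320000]
step 4: m = 3.185000, f(m) = -0.632712 < 0 → root in [3.185000, 3.320000]

[3.185000, 3.320000]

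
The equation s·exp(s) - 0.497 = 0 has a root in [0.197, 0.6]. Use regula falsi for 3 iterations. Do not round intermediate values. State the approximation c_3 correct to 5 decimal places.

False-position update: c = (a·f(b) − b·f(a))/(f(b) − f(a)); replace the endpoint whose sign matches f(c).
f(0.197000) = -0.257104, f(0.600000) = 0.596271
step 1: c = 0.318416, f(c) = -0.059195 < 0 → new bracket [0.318416, 0.600000]
step 2: c = 0.343846, f(c) = -0.012054 < 0 → new bracket [0.343846, 0.600000]
step 3: c = 0.348921, f(c) = -0.002391 < 0 → new bracket [0.348921, 0.600000]

0.34892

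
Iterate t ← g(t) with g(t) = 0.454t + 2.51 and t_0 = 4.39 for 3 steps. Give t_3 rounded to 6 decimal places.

4.577693

t_1 = g(4.390000) = 4.503060
t_2 = g(4.503060) = 4.554389
t_3 = g(4.554389) = 4.577693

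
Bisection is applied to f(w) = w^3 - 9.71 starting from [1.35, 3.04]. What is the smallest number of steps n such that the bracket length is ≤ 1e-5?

Initial width b − a = 3.04 − 1.35 = 1.690000.
After n steps the width is (b−a)/2^n; need (b−a)/2^n ≤ 1e-5.
So n ≥ log₂(1.690000/1e-5) = log₂(169000.0000) ≈ 17.3667.
Hence n = 18.

18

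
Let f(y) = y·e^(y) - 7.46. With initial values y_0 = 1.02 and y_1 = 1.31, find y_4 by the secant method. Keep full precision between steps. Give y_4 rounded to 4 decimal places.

1.5612

Secant update: y_(k+1) = y_k − f(y_k)·(y_k − y_(k-1))/(f(y_k) − f(y_(k-1))).
f(y_0) = -4.631341, f(y_1) = -2.604912
y_2 = 1.310000 - (-2.604912)·(1.310000 - 1.020000)/(-2.604912 - (-4.631341)) = 1.682786; f(y_2) = 1.594275
y_3 = 1.682786 - (1.594275)·(1.682786 - 1.310000)/(1.594275 - (-2.604912)) = 1.541253; f(y_3) = -0.261671
y_4 = 1.541253 - (-0.261671)·(1.541253 - 1.682786)/(-0.261671 - (1.594275)) = 1.561208; f(y_4) = -0.021510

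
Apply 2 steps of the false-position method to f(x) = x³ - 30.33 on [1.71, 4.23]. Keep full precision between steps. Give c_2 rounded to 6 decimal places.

2.962117

False-position update: c = (a·f(b) − b·f(a))/(f(b) − f(a)); replace the endpoint whose sign matches f(c).
f(1.710000) = -25.329789, f(4.230000) = 45.356967
step 1: c = 2.613013, f(c) = -12.488771 < 0 → new bracket [2.613013, 4.230000]
step 2: c = 2.962117, f(c) = -4.339976 < 0 → new bracket [2.962117, 4.230000]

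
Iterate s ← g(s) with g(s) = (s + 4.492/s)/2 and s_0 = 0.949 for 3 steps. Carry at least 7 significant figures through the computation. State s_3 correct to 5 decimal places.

2.12133

s_1 = g(0.949000) = 2.841202
s_2 = g(2.841202) = 2.211111
s_3 = g(2.211111) = 2.121334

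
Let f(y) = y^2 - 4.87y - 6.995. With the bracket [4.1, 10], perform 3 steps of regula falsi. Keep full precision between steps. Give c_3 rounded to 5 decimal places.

5.91320

f(4.100000) = -10.152000, f(10.000000) = 44.305000
step 1: c = 5.199892, f(c) = -5.279599 < 0 → new bracket [5.199892, 10.000000]
step 2: c = 5.710991, f(c) = -2.192109 < 0 → new bracket [5.710991, 10.000000]
step 3: c = 5.913196, f(c) = -0.826375 < 0 → new bracket [5.913196, 10.000000]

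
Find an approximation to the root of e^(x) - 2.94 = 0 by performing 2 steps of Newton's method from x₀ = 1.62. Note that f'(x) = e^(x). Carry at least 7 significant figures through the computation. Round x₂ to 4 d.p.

x_0 = 1.620000: f = 2.113090, f' = 5.053090 → x_1 = 1.620000 - (2.113090)/(5.053090) = 1.201822
x_1 = 1.201822: f = 0.386172, f' = 3.326172 → x_2 = 1.201822 - (0.386172)/(3.326172) = 1.085721

1.0857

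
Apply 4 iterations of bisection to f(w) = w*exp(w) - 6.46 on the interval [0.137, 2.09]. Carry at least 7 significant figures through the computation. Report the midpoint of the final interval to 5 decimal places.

1.41866

f(0.137000) = -6.302885, f(2.090000) = 10.437473 (opposite signs)
step 1: m = 1.113500, f(m) = -3.069396 < 0 → root in [1.113500, 2.090000]
step 2: m = 1.601750, f(m) = 1.487416 > 0 → root in [1.113500, 1.601750]
step 3: m = 1.357625, f(m) = -1.182978 < 0 → root in [1.357625, 1.601750]
step 4: m = 1.479688, f(m) = 0.038156 > 0 → root in [1.357625, 1.479688]
Midpoint of [1.357625, 1.479688] = 1.418656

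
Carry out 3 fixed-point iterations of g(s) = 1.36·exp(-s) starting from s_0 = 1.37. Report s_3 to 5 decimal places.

s_1 = g(1.370000) = 0.345585
s_2 = g(0.345585) = 0.962616
s_3 = g(0.962616) = 0.519374

0.51937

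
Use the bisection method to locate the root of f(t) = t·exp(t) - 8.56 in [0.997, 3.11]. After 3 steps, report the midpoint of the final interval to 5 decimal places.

f(0.997000) = -5.857991, f(3.110000) = 61.169448 (opposite signs)
step 1: m = 2.053500, f(m) = 7.447313 > 0 → root in [0.997000, 2.053500]
step 2: m = 1.525250, f(m) = -1.549505 < 0 → root in [1.525250, 2.053500]
step 3: m = 1.789375, f(m) = 2.150680 > 0 → root in [1.525250, 1.789375]
Midpoint of [1.525250, 1.789375] = 1.657313

1.65731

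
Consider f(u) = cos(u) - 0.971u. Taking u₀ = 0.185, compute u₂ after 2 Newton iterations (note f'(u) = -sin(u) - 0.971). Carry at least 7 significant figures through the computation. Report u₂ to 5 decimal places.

u_0 = 0.185000: f = 0.803301, f' = -1.154947 → u_1 = 0.185000 - (0.803301)/(-1.154947) = 0.880531
u_1 = 0.880531: f = -0.218254, f' = -1.742077 → u_2 = 0.880531 - (-0.218254)/(-1.742077) = 0.755247

0.75525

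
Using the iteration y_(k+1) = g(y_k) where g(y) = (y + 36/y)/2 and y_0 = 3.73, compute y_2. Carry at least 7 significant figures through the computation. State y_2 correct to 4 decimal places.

6.0357

y_1 = g(3.730000) = 6.690737
y_2 = g(6.690737) = 6.035655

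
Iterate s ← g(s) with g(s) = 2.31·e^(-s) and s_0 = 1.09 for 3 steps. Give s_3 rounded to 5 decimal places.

s_1 = g(1.090000) = 0.776660
s_2 = g(0.776660) = 1.062460
s_3 = g(1.062460) = 0.798346

0.79835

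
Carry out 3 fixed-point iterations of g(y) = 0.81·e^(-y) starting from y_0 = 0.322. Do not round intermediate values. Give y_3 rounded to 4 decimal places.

y_1 = g(0.322000) = 0.587006
y_2 = g(0.587006) = 0.450352
y_3 = g(0.450352) = 0.516297

0.5163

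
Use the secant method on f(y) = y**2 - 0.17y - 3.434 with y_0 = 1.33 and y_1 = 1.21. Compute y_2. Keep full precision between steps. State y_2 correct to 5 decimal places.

2.12797

f(y_0) = -1.891200, f(y_1) = -2.175600
y_2 = 1.210000 - (-2.175600)·(1.210000 - 1.330000)/(-2.175600 - (-1.891200)) = 2.127975; f(y_2) = 0.732521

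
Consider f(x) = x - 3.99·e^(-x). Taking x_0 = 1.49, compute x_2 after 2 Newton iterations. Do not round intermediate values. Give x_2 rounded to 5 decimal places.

f'(x) = 1 + 3.99·e^(-x)
x_0 = 1.490000: f = 0.590763, f' = 1.899237 → x_1 = 1.490000 - (0.590763)/(1.899237) = 1.178947
x_1 = 1.178947: f = -0.048387, f' = 2.227334 → x_2 = 1.178947 - (-0.048387)/(2.227334) = 1.200671

1.20067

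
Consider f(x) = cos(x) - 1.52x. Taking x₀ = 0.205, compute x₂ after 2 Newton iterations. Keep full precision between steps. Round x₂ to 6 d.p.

0.558311

f'(x) = -sin(x) - 1.52
x_0 = 0.205000: f = 0.667461, f' = -1.723567 → x_1 = 0.205000 - (0.667461)/(-1.723567) = 0.592256
x_1 = 0.592256: f = -0.070545, f' = -2.078234 → x_2 = 0.592256 - (-0.070545)/(-2.078234) = 0.558311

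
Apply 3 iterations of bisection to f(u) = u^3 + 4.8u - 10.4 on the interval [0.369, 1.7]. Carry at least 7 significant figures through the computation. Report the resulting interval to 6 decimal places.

[1.367250, 1.533625]

f(0.369000) = -8.578557, f(1.700000) = 2.673000 (opposite signs)
step 1: m = 1.034500, f(m) = -4.327288 < 0 → root in [1.034500, 1.700000]
step 2: m = 1.367250, f(m) = -1.281300 < 0 → root in [1.367250, 1.700000]
step 3: m = 1.533625, f(m) = 0.568495 > 0 → root in [1.367250, 1.533625]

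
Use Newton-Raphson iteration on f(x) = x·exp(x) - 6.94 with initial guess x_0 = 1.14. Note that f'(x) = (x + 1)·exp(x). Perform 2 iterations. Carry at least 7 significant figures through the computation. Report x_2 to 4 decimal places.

x_0 = 1.140000: f = -3.375484, f' = 6.691284 → x_1 = 1.140000 - (-3.375484)/(6.691284) = 1.644460
x_1 = 1.644460: f = 1.575362, f' = 13.693574 → x_2 = 1.644460 - (1.575362)/(13.693574) = 1.529416

1.5294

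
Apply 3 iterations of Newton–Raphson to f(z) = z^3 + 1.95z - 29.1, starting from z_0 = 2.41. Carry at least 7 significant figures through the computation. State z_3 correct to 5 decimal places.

2.86488

f'(z) = 3z^2 + 1.95
z_0 = 2.410000: f = -10.402979, f' = 19.374300 → z_1 = 2.410000 - (-10.402979)/(19.374300) = 2.946947
z_1 = 2.946947: f = 2.239308, f' = 28.003496 → z_2 = 2.946947 - (2.239308)/(28.003496) = 2.866982
z_2 = 2.866982: f = 0.056021, f' = 26.608758 → z_3 = 2.866982 - (0.056021)/(26.608758) = 2.864877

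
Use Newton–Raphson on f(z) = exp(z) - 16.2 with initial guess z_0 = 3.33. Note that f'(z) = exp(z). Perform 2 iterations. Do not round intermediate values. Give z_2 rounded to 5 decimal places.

2.79249

z_0 = 3.330000: f = 11.738342, f' = 27.938342 → z_1 = 3.330000 - (11.738342)/(27.938342) = 2.909848
z_1 = 2.909848: f = 2.154014, f' = 18.354014 → z_2 = 2.909848 - (2.154014)/(18.354014) = 2.792489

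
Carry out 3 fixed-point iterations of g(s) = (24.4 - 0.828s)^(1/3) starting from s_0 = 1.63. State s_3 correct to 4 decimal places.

s_1 = g(1.630000) = 2.845941
s_2 = g(2.845941) = 2.803887
s_3 = g(2.803887) = 2.805363

2.8054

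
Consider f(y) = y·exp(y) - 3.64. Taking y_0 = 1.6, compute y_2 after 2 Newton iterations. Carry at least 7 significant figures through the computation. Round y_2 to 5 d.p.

1.16042

f'(y) = (y + 1)·exp(y)
y_0 = 1.600000: f = 4.284852, f' = 12.877884 → y_1 = 1.600000 - (4.284852)/(12.877884) = 1.267271
y_1 = 1.267271: f = 0.860263, f' = 8.051410 → y_2 = 1.267271 - (0.860263)/(8.051410) = 1.160424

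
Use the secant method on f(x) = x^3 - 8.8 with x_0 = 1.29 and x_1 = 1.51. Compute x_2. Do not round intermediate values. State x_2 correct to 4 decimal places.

2.4192

f(x_0) = -6.653311, f(x_1) = -5.357049
x_2 = 1.510000 - (-5.357049)·(1.510000 - 1.290000)/(-5.357049 - (-6.653311)) = 2.419192; f(x_2) = 5.358293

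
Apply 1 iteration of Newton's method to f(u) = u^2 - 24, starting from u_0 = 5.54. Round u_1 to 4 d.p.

Newton update: u ← u − f(u)/f'(u).
f'(u) = 2u
u_0 = 5.540000: f = 6.691600, f' = 11.080000 → u_1 = 5.540000 - (6.691600)/(11.080000) = 4.936065

4.9361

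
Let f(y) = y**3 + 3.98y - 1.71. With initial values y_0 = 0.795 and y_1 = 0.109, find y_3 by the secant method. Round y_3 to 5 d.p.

f(y_0) = 1.956560, f(y_1) = -1.274885
y_2 = 0.109000 - (-1.274885)·(0.109000 - 0.795000)/(-1.274885 - (1.956560)) = 0.379644; f(y_2) = -0.144299
y_3 = 0.379644 - (-0.144299)·(0.379644 - 0.109000)/(-0.144299 - (-1.274885)) = 0.414187; f(y_3) = 0.009518

0.41419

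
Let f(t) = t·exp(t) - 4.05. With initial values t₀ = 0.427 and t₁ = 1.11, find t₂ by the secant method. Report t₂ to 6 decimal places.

f(t_0) = -3.395557, f(t_1) = -0.681862
t_2 = 1.110000 - (-0.681862)·(1.110000 - 0.427000)/(-0.681862 - (-3.395557)) = 1.281615; f(t_2) = 0.566961

1.281615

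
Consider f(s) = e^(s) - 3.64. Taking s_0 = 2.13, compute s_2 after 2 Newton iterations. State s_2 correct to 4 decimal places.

Newton update: s ← s − f(s)/f'(s).
f'(s) = e^(s)
s_0 = 2.130000: f = 4.774867, f' = 8.414867 → s_1 = 2.130000 - (4.774867)/(8.414867) = 1.562568
s_1 = 1.562568: f = 1.131056, f' = 4.771056 → s_2 = 1.562568 - (1.131056)/(4.771056) = 1.325502

1.3255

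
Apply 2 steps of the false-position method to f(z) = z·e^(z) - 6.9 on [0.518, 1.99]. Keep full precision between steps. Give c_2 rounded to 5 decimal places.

1.40676

f(0.518000) = -6.030451, f(1.990000) = 7.657912
step 1: c = 1.166494, f(c) = -3.154718 < 0 → new bracket [1.166494, 1.990000]
step 2: c = 1.406762, f(c) = -1.156592 < 0 → new bracket [1.406762, 1.990000]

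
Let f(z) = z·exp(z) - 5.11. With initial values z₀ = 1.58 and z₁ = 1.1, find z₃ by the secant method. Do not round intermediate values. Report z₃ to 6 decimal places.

Secant update: z_(k+1) = z_k − f(z_k)·(z_k − z_(k-1))/(f(z_k) − f(z_(k-1))).
f(z_0) = 2.560830, f(z_1) = -1.805417
z_2 = 1.100000 - (-1.805417)·(1.100000 - 1.580000)/(-1.805417 - (2.560830)) = 1.298477; f(z_2) = -0.352752
z_3 = 1.298477 - (-0.352752)·(1.298477 - 1.100000)/(-0.352752 - (-1.805417)) = 1.346674; f(z_3) = 0.067442

1.346674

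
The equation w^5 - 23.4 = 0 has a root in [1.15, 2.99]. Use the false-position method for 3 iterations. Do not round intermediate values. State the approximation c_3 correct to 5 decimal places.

False-position update: c = (a·f(b) − b·f(a))/(f(b) − f(a)); replace the endpoint whose sign matches f(c).
f(1.150000) = -21.388643, f(2.990000) = 215.576910
step 1: c = 1.316079, f(c) = -19.451697 < 0 → new bracket [1.316079, 2.990000]
step 2: c = 1.454618, f(c) = -16.887538 < 0 → new bracket [1.454618, 2.990000]
step 3: c = 1.566157, f(c) = -13.977272 < 0 → new bracket [1.566157, 2.990000]

1.56616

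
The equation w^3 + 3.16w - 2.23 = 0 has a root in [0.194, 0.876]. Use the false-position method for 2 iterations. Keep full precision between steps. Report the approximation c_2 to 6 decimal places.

f(0.194000) = -1.609659, f(0.876000) = 1.210381
step 1: c = 0.583281, f(c) = -0.188391 < 0 → new bracket [0.583281, 0.876000]
step 2: c = 0.622705, f(c) = -0.020791 < 0 → new bracket [0.622705, 0.876000]

0.622705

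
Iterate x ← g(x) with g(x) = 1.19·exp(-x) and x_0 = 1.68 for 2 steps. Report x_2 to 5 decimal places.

x_1 = g(1.680000) = 0.221785
x_2 = g(0.221785) = 0.953294

0.95329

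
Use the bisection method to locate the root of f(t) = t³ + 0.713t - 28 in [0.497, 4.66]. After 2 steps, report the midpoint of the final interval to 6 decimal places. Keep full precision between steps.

3.098875

f(0.497000) = -27.522876, f(4.660000) = 76.517276 (opposite signs)
step 1: m = 2.578500, f(m) = -9.017954 < 0 → root in [2.578500, 4.660000]
step 2: m = 3.619250, f(m) = 21.988974 > 0 → root in [2.578500, 3.619250]
Midpoint of [2.578500, 3.619250] = 3.098875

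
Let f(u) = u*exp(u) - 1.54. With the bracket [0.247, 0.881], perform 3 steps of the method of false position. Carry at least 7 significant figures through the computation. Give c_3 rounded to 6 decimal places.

0.736247

f(0.247000) = -1.223796, f(0.881000) = 0.586128
step 1: c = 0.675685, f(c) = -0.212024 < 0 → new bracket [0.675685, 0.881000]
step 2: c = 0.730225, f(c) = -0.024382 < 0 → new bracket [0.730225, 0.881000]
step 3: c = 0.736247, f(c) = -0.002655 < 0 → new bracket [0.736247, 0.881000]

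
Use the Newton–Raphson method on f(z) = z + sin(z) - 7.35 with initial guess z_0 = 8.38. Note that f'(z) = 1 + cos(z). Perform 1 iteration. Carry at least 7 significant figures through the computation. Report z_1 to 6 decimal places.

z_0 = 8.380000: f = 1.894813, f' = 0.497906 → z_1 = 8.380000 - (1.894813)/(0.497906) = 4.574436

4.574436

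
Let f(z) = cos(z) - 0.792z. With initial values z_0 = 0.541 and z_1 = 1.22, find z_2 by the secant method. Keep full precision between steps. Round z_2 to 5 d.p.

Secant update: z_(k+1) = z_k − f(z_k)·(z_k − z_(k-1))/(f(z_k) − f(z_(k-1))).
f(z_0) = 0.428722, f(z_1) = -0.622594
z_2 = 1.220000 - (-0.622594)·(1.220000 - 0.541000)/(-0.622594 - (0.428722)) = 0.817893; f(z_2) = 0.035989

0.81789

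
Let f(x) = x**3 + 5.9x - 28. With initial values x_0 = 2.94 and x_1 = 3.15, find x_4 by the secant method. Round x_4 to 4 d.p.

2.4013

f(x_0) = 14.758184, f(x_1) = 21.840875
x_2 = 3.150000 - (21.840875)·(3.150000 - 2.940000)/(21.840875 - (14.758184)) = 2.502424; f(x_2) = 2.434785
x_3 = 2.502424 - (2.434785)·(2.502424 - 3.150000)/(2.434785 - (21.840875)) = 2.421175; f(x_3) = 0.478084
x_4 = 2.421175 - (0.478084)·(2.421175 - 2.502424)/(0.478084 - (2.434785)) = 2.401324; f(x_4) = 0.014701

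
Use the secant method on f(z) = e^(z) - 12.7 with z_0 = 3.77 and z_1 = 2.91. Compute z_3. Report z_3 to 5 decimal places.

Secant update: z_(k+1) = z_k − f(z_k)·(z_k − z_(k-1))/(f(z_k) − f(z_(k-1))).
f(z_0) = 30.680065, f(z_1) = 5.656799
z_2 = 2.910000 - (5.656799)·(2.910000 - 3.770000)/(5.656799 - (30.680065)) = 2.715587; f(z_2) = 2.413480
z_3 = 2.715587 - (2.413480)·(2.715587 - 2.910000)/(2.413480 - (5.656799)) = 2.570917; f(z_3) = 0.377809

2.57092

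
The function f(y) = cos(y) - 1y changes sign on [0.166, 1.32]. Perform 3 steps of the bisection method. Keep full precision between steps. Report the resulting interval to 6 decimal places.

[0.598750, 0.743000]

f(0.166000) = 0.820254, f(1.320000) = -1.071825 (opposite signs)
step 1: m = 0.743000, f(m) = -0.006558 < 0 → root in [0.166000, 0.743000]
step 2: m = 0.454500, f(m) = 0.443981 > 0 → root in [0.454500, 0.743000]
step 3: m = 0.598750, f(m) = 0.227291 > 0 → root in [0.598750, 0.743000]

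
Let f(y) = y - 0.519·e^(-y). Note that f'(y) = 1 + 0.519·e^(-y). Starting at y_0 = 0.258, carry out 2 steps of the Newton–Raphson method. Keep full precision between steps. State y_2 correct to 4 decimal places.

0.3615

y_0 = 0.258000: f = -0.142977, f' = 1.400977 → y_1 = 0.258000 - (-0.142977)/(1.400977) = 0.360055
y_1 = 0.360055: f = -0.002019, f' = 1.362074 → y_2 = 0.360055 - (-0.002019)/(1.362074) = 0.361537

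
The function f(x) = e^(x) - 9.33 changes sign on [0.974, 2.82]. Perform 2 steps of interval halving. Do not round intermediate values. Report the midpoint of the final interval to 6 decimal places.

2.127750

f(0.974000) = -6.681483, f(2.820000) = 7.446851 (opposite signs)
step 1: m = 1.897000, f(m) = -2.664133 < 0 → root in [1.897000, 2.820000]
step 2: m = 2.358500, f(m) = 1.245077 > 0 → root in [1.897000, 2.358500]
Midpoint of [1.897000, 2.358500] = 2.127750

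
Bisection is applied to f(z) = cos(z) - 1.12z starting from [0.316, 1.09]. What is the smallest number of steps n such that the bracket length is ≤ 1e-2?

Initial width b − a = 1.09 − 0.316 = 0.774000.
After n steps the width is (b−a)/2^n; need (b−a)/2^n ≤ 1e-2.
So n ≥ log₂(0.774000/1e-2) = log₂(77.4000) ≈ 6.2743.
Hence n = 7.

7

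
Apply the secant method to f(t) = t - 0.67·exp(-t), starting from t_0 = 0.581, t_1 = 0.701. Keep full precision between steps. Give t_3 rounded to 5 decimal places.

0.43428

f(t_0) = 0.206243, f(t_1) = 0.368620
t_2 = 0.701000 - (0.368620)·(0.701000 - 0.581000)/(0.368620 - (0.206243)) = 0.428582; f(t_2) = -0.007877
t_3 = 0.428582 - (-0.007877)·(0.428582 - 0.701000)/(-0.007877 - (0.368620)) = 0.434282; f(t_3) = 0.000303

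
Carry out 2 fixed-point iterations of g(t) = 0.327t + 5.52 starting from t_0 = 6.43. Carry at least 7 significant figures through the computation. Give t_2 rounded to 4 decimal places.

8.0126

t_1 = g(6.430000) = 7.622610
t_2 = g(7.622610) = 8.012593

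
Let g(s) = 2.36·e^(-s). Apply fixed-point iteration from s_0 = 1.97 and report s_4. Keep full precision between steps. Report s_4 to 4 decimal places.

1.5322

s_1 = g(1.970000) = 0.329118
s_2 = g(0.329118) = 1.698157
s_3 = g(1.698157) = 0.431929
s_4 = g(0.431929) = 1.532244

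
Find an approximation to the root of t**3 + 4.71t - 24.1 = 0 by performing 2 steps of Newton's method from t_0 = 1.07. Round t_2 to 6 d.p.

2.552119

f'(t) = 3t**2 + 4.71
t_0 = 1.070000: f = -17.835257, f' = 8.144700 → t_1 = 1.070000 - (-17.835257)/(8.144700) = 3.259799
t_1 = 3.259799: f = 25.893226, f' = 36.588871 → t_2 = 3.259799 - (25.893226)/(36.588871) = 2.552119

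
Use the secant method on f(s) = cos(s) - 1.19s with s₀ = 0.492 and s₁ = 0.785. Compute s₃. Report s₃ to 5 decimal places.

0.66243

f(s_0) = 0.295910, f(s_1) = -0.226762
s_2 = 0.785000 - (-0.226762)·(0.785000 - 0.492000)/(-0.226762 - (0.295910)) = 0.657882; f(s_2) = 0.008410
s_3 = 0.657882 - (0.008410)·(0.657882 - 0.785000)/(0.008410 - (-0.226762)) = 0.662428; f(s_3) = 0.000213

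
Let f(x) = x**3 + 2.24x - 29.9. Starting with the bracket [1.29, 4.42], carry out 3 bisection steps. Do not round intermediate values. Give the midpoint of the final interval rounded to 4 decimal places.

3.0506

f(1.290000) = -24.863711, f(4.420000) = 66.351688 (opposite signs)
step 1: m = 2.855000, f(m) = -0.233624 < 0 → root in [2.855000, 4.420000]
step 2: m = 3.637500, f(m) = 26.377240 > 0 → root in [2.855000, 3.637500]
step 3: m = 3.246250, f(m) = 11.581034 > 0 → root in [2.855000, 3.246250]
Midpoint of [2.855000, 3.246250] = 3.050625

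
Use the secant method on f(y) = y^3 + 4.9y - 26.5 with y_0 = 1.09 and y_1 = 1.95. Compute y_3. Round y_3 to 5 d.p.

2.39170

f(y_0) = -19.863971, f(y_1) = -9.530125
y_2 = 1.950000 - (-9.530125)·(1.950000 - 1.090000)/(-9.530125 - (-19.863971)) = 2.743113; f(y_2) = 7.582271
y_3 = 2.743113 - (7.582271)·(2.743113 - 1.950000)/(7.582271 - (-9.530125)) = 2.391695; f(y_3) = -1.099701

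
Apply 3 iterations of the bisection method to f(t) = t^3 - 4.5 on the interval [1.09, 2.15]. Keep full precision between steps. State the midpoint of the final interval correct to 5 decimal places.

1.68625

f(1.090000) = -3.204971, f(2.150000) = 5.438375 (opposite signs)
step 1: m = 1.620000, f(m) = -0.248472 < 0 → root in [1.620000, 2.150000]
step 2: m = 1.885000, f(m) = 2.197829 > 0 → root in [1.620000, 1.885000]
step 3: m = 1.752500, f(m) = 0.882377 > 0 → root in [1.620000, 1.752500]
Midpoint of [1.620000, 1.752500] = 1.686250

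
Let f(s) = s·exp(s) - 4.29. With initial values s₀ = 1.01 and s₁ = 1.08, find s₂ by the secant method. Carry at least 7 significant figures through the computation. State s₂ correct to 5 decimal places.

f(s_0) = -1.516943, f(s_1) = -1.109746
s_2 = 1.080000 - (-1.109746)·(1.080000 - 1.010000)/(-1.109746 - (-1.516943)) = 1.270773; f(s_2) = 0.238536

1.27077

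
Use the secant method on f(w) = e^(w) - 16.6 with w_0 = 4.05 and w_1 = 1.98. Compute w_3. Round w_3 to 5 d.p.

3.03849

f(w_0) = 40.797457, f(w_1) = -9.357257
w_2 = 1.980000 - (-9.357257)·(1.980000 - 4.050000)/(-9.357257 - (40.797457)) = 2.366195; f(w_2) = -5.943229
w_3 = 2.366195 - (-5.943229)·(2.366195 - 1.980000)/(-5.943229 - (-9.357257)) = 3.038495; f(w_3) = 4.273796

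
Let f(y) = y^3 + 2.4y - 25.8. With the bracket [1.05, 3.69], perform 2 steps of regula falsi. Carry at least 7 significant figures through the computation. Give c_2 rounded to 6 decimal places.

f(1.050000) = -22.122375, f(3.690000) = 33.299409
step 1: c = 2.103793, f(c) = -11.439630 < 0 → new bracket [2.103793, 3.690000]
step 2: c = 2.509381, f(c) = -3.975934 < 0 → new bracket [2.509381, 3.690000]

2.509381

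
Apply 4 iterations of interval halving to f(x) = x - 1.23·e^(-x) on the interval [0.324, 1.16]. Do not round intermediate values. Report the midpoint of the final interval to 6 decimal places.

0.663625

f(0.324000) = -0.565598, f(1.160000) = 0.774412 (opposite signs)
step 1: m = 0.742000, f(m) = 0.156322 > 0 → root in [0.324000, 0.742000]
step 2: m = 0.533000, f(m) = -0.188815 < 0 → root in [0.533000, 0.742000]
step 3: m = 0.637500, f(m) = -0.012693 < 0 → root in [0.637500, 0.742000]
step 4: m = 0.689750, f(m) = 0.072657 > 0 → root in [0.637500, 0.689750]
Midpoint of [0.637500, 0.689750] = 0.663625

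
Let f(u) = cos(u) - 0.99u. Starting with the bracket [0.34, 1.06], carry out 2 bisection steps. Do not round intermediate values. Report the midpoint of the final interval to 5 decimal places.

f(0.340000) = 0.606155, f(1.060000) = -0.560528 (opposite signs)
step 1: m = 0.700000, f(m) = 0.071842 > 0 → root in [0.700000, 1.060000]
step 2: m = 0.880000, f(m) = -0.234049 < 0 → root in [0.700000, 0.880000]
Midpoint of [0.700000, 0.880000] = 0.790000

0.79000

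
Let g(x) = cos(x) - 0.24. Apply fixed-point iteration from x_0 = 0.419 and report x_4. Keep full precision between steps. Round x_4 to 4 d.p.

0.5757

x_1 = g(0.419000) = 0.673496
x_2 = g(0.673496) = 0.541646
x_3 = g(0.541646) = 0.616861
x_4 = g(0.616861) = 0.575698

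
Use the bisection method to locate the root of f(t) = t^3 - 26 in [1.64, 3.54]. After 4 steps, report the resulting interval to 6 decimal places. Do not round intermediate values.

f(1.640000) = -21.589056, f(3.540000) = 18.361864 (opposite signs)
step 1: m = 2.590000, f(m) = -8.626021 < 0 → root in [2.590000, 3.540000]
step 2: m = 3.065000, f(m) = 2.793300 > 0 → root in [2.590000, 3.065000]
step 3: m = 2.827500, f(m) = -3.394827 < 0 → root in [2.827500, 3.065000]
step 4: m = 2.946250, f(m) = -0.425404 < 0 → root in [2.946250, 3.065000]

[2.946250, 3.065000]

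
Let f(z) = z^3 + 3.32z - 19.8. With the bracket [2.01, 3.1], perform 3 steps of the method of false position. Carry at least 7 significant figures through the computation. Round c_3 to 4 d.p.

2.2954

False-position update: c = (a·f(b) − b·f(a))/(f(b) − f(a)); replace the endpoint whose sign matches f(c).
f(2.010000) = -5.006199, f(3.100000) = 20.283000
step 1: c = 2.225774, f(c) = -1.383787 < 0 → new bracket [2.225774, 3.100000]
step 2: c = 2.281608, f(c) = -0.347612 < 0 → new bracket [2.281608, 3.100000]
step 3: c = 2.295397, f(c) = -0.085176 < 0 → new bracket [2.295397, 3.100000]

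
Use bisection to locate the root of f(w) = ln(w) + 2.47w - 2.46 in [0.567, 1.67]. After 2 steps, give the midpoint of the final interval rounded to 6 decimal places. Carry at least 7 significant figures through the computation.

0.980625

f(0.567000) = -1.626906, f(1.670000) = 2.177724 (opposite signs)
step 1: m = 1.118500, f(m) = 0.414684 > 0 → root in [0.567000, 1.118500]
step 2: m = 0.842750, f(m) = -0.549492 < 0 → root in [0.842750, 1.118500]
Midpoint of [0.842750, 1.118500] = 0.980625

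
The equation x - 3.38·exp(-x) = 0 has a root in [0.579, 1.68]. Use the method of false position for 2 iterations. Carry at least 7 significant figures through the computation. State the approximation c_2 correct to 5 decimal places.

1.12328

f(0.579000) = -1.315350, f(1.680000) = 1.050056
step 1: c = 1.191242, f(c) = 0.164250 > 0 → new bracket [0.579000, 1.191242]
step 2: c = 1.123277, f(c) = 0.024059 > 0 → new bracket [0.579000, 1.123277]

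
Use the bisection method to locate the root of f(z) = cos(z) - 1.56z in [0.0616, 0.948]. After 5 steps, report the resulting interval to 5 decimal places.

f(0.061600) = 0.902007, f(0.948000) = -0.895571 (opposite signs)
step 1: m = 0.504800, f(m) = 0.087783 > 0 → root in [0.504800, 0.948000]
step 2: m = 0.726400, f(m) = -0.385614 < 0 → root in [0.504800, 0.726400]
step 3: m = 0.615600, f(m) = -0.143909 < 0 → root in [0.504800, 0.615600]
step 4: m = 0.560200, f(m) = -0.026763 < 0 → root in [0.504800, 0.560200]
step 5: m = 0.532500, f(m) = 0.030841 > 0 → root in [0.532500, 0.560200]

[0.53250, 0.56020]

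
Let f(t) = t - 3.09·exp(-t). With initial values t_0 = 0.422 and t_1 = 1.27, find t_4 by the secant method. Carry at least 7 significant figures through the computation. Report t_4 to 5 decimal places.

f(t_0) = -1.604218, f(t_1) = 0.402230
t_2 = 1.270000 - (0.402230)·(1.270000 - 0.422000)/(0.402230 - (-1.604218)) = 1.100002; f(t_2) = 0.071433
t_3 = 1.100002 - (0.071433)·(1.100002 - 1.270000)/(0.071433 - (0.402230)) = 1.063293; f(t_3) = -0.003737
t_4 = 1.063293 - (-0.003737)·(1.063293 - 1.100002)/(-0.003737 - (0.071433)) = 1.065117; f(t_4) = 0.000034

1.06512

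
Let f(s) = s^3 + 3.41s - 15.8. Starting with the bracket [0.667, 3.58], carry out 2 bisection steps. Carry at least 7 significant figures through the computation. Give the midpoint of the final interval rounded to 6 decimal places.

f(0.667000) = -13.228789, f(3.580000) = 42.290512 (opposite signs)
step 1: m = 2.123500, f(m) = 1.016532 > 0 → root in [0.667000, 2.123500]
step 2: m = 1.395250, f(m) = -8.326033 < 0 → root in [1.395250, 2.123500]
Midpoint of [1.395250, 2.123500] = 1.759375

1.759375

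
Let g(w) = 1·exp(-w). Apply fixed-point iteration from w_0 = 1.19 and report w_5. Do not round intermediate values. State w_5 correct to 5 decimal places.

w_1 = g(1.190000) = 0.304221
w_2 = g(0.304221) = 0.737698
w_3 = g(0.737698) = 0.478214
w_4 = g(0.478214) = 0.619890
w_5 = g(0.619890) = 0.538004

0.53800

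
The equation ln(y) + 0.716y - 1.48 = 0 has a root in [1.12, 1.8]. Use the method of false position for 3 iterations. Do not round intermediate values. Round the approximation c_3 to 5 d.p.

1.50048

False-position update: c = (a·f(b) − b·f(a))/(f(b) − f(a)); replace the endpoint whose sign matches f(c).
f(1.120000) = -0.564751, f(1.800000) = 0.396587
step 1: c = 1.519475, f(c) = 0.026310 > 0 → new bracket [1.120000, 1.519475]
step 2: c = 1.501694, f(c) = 0.001806 > 0 → new bracket [1.120000, 1.501694]
step 3: c = 1.500477, f(c) = 0.000124 > 0 → new bracket [1.120000, 1.500477]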